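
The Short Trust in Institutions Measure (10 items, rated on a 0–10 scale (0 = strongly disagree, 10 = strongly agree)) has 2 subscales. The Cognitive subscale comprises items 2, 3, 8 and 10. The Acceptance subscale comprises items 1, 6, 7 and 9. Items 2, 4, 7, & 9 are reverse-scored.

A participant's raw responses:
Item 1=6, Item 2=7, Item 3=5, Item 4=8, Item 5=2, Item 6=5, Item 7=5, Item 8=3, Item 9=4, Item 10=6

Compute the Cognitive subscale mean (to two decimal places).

4.25

Cognitive items: 2, 3, 8, 10.
Of these, item 2 is reverse-scored; on a 0–10 scale, reversed = 10 − raw.
  item 2: 10 − 7 = 3
  item 3: 5
  item 8: 3
  item 10: 6
Sum = 3 + 5 + 3 + 6 = 17
Mean = 17 / 4 = 4.25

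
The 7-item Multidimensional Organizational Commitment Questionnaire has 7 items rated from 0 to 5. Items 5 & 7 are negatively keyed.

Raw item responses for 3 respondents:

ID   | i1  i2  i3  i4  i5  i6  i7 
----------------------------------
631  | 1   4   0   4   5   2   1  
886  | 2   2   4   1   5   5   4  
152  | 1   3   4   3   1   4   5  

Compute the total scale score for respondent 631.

15

Respondent 631 raw: 1, 4, 0, 4, 5, 2, 1.
Reverse-coded (reversed = (0+5) − raw = 5 − raw):
  item 1: 1
  item 2: 4
  item 3: 0
  item 4: 4
  item 5: 5 − 5 = 0
  item 6: 2
  item 7: 5 − 1 = 4
Sum = 1 + 4 + 0 + 4 + 0 + 2 + 4 = 15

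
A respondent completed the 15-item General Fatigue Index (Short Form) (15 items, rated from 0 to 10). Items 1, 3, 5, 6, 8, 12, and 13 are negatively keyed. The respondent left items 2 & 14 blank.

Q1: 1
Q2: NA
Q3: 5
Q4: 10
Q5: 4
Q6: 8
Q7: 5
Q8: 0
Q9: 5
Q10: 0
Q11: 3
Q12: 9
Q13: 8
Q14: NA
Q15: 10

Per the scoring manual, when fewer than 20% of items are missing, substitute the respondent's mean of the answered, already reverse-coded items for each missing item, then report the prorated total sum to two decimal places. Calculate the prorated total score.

Reverse-coded (reversed = (0+10) − raw = 10 − raw):
  item 1: 10 − 1 = 9
  item 3: 10 − 5 = 5
  item 5: 10 − 4 = 6
  item 6: 10 − 8 = 2
  item 8: 10 − 0 = 10
  item 12: 10 − 9 = 1
  item 13: 10 − 8 = 2
Completed scored items (13 of 15): 9, 5, 10, 6, 2, 5, 10, 5, 0, 3, 1, 2, 10; sum = 68.
Person mean = 68 / 13 ≈ 5.2308
Prorated total = (68 / 13) × 15 = 78.46 (to 2 dp)

78.46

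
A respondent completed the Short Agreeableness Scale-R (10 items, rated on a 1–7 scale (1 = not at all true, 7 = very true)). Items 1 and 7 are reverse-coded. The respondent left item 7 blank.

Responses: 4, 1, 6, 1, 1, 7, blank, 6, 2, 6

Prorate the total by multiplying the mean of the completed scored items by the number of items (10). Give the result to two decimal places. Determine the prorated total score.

Reverse-coded (reverse-coded value = 8 − response):
  item 1: 8 − 4 = 4
Completed scored items (9 of 10): 4, 1, 6, 1, 1, 7, 6, 2, 6; sum = 34.
Person mean = 34 / 9 ≈ 3.7778
Prorated total = (34 / 9) × 10 = 37.78 (to 2 dp)

37.78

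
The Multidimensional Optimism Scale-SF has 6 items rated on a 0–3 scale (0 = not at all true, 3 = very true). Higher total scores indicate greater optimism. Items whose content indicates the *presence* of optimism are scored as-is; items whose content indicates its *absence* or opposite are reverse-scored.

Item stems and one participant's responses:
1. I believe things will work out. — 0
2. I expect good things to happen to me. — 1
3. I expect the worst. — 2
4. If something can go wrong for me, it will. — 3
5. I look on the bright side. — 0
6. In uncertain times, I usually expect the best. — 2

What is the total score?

4

Items 3, 4 describe the absence/opposite of optimism → reverse-score.
reverse-coded value = 3 − response.
  item 1: 0
  item 2: 1
  item 3: 3 − 2 = 1
  item 4: 3 − 3 = 0
  item 5: 0
  item 6: 2
Total = 0 + 1 + 1 + 0 + 0 + 2 = 4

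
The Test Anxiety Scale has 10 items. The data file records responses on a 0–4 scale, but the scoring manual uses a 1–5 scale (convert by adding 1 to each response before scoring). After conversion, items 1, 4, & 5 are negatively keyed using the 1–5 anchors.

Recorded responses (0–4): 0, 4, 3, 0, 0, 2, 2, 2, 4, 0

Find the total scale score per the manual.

39

Convert to 1–5: 1, 5, 4, 1, 1, 3, 3, 3, 5, 1
Reverse-coded (reversed = (1+5) − raw = 6 − raw):
  item 1: 6 − 1 = 5
  item 4: 6 − 1 = 5
  item 5: 6 − 1 = 5
Scored: 5, 5, 4, 5, 5, 3, 3, 3, 5, 1
Total = 39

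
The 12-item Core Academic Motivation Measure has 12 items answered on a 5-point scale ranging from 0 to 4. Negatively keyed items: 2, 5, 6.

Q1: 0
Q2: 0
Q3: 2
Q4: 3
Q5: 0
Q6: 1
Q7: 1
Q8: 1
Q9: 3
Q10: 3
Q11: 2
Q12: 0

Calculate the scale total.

Negatively keyed items use 4 − raw:
  item 2: 4 − 0 = 4
  item 5: 4 − 0 = 4
  item 6: 4 − 1 = 3
After reverse-coding: 0, 4, 2, 3, 4, 3, 1, 1, 3, 3, 2, 0
Total = 0 + 4 + 2 + 3 + 4 + 3 + 1 + 1 + 3 + 3 + 2 + 0 = 26

26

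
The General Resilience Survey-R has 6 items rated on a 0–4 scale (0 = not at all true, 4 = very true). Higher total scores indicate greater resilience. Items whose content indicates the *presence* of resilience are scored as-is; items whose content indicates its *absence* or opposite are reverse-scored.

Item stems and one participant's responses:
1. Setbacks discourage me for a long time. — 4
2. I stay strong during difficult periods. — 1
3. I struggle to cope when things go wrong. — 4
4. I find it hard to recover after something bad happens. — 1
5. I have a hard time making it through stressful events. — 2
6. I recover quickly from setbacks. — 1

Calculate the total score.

7

Items 1, 3, 4, 5 describe the absence/opposite of resilience → reverse-score.
reverse-coded value = 4 − response.
  item 1: 4 − 4 = 0
  item 2: 1
  item 3: 4 − 4 = 0
  item 4: 4 − 1 = 3
  item 5: 4 − 2 = 2
  item 6: 1
Total = 0 + 1 + 0 + 3 + 2 + 1 = 7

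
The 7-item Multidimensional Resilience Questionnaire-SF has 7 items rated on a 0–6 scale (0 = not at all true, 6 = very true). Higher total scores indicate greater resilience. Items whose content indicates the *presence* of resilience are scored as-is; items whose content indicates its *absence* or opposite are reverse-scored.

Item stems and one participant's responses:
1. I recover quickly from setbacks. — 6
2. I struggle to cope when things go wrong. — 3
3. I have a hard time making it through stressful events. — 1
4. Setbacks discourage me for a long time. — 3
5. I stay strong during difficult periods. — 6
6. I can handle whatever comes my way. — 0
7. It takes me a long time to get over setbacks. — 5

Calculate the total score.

Items 2, 3, 4, 7 describe the absence/opposite of resilience → reverse-score.
reversed = (0+6) − raw = 6 − raw.
  item 1: 6
  item 2: 6 − 3 = 3
  item 3: 6 − 1 = 5
  item 4: 6 − 3 = 3
  item 5: 6
  item 6: 0
  item 7: 6 − 5 = 1
Total = 6 + 3 + 5 + 3 + 6 + 0 + 1 = 24

24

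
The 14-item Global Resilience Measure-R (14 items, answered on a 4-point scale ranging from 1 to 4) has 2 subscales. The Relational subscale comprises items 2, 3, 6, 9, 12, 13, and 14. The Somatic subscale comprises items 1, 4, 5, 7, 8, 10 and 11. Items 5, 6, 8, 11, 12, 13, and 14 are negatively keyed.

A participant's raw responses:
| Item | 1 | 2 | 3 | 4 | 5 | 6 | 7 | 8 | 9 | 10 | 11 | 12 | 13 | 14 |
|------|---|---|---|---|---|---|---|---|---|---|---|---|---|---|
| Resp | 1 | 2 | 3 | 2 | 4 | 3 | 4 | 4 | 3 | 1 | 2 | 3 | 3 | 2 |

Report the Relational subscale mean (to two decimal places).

Relational items: 2, 3, 6, 9, 12, 13, 14.
Of these, items 6, 12, 13, & 14 are negatively keyed; on a 1–4 scale, reversed = 5 − raw.
  item 2: 2
  item 3: 3
  item 6: 5 − 3 = 2
  item 9: 3
  item 12: 5 − 3 = 2
  item 13: 5 − 3 = 2
  item 14: 5 − 2 = 3
Sum = 2 + 3 + 2 + 3 + 2 + 2 + 3 = 17
Mean = 17 / 7 = 2.43

2.43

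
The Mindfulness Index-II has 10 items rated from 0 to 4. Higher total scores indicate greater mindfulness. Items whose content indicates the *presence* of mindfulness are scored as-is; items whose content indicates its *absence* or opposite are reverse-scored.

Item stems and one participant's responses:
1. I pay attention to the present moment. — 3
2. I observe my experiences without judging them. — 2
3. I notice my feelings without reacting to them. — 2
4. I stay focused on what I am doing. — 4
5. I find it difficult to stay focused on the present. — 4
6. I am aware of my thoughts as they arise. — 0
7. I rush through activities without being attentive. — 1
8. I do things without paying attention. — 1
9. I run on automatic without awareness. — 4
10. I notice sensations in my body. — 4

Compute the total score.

Items 5, 7, 8, 9 describe the absence/opposite of mindfulness → reverse-score.
on a 0–4 scale, reversed = 4 − raw.
  item 1: 3
  item 2: 2
  item 3: 2
  item 4: 4
  item 5: 4 − 4 = 0
  item 6: 0
  item 7: 4 − 1 = 3
  item 8: 4 − 1 = 3
  item 9: 4 − 4 = 0
  item 10: 4
Total = 3 + 2 + 2 + 4 + 0 + 0 + 3 + 3 + 0 + 4 = 21

21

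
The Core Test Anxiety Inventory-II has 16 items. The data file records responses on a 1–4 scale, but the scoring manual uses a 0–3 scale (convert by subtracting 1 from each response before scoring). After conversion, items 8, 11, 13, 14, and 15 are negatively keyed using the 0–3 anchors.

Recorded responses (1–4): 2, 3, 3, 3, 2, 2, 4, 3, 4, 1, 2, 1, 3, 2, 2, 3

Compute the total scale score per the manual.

Convert to 0–3: 1, 2, 2, 2, 1, 1, 3, 2, 3, 0, 1, 0, 2, 1, 1, 2
Reverse-coded (reversed = (0+3) − raw = 3 − raw):
  item 8: 3 − 2 = 1
  item 11: 3 − 1 = 2
  item 13: 3 − 2 = 1
  item 14: 3 − 1 = 2
  item 15: 3 − 1 = 2
Scored: 1, 2, 2, 2, 1, 1, 3, 1, 3, 0, 2, 0, 1, 2, 2, 2
Total = 25

25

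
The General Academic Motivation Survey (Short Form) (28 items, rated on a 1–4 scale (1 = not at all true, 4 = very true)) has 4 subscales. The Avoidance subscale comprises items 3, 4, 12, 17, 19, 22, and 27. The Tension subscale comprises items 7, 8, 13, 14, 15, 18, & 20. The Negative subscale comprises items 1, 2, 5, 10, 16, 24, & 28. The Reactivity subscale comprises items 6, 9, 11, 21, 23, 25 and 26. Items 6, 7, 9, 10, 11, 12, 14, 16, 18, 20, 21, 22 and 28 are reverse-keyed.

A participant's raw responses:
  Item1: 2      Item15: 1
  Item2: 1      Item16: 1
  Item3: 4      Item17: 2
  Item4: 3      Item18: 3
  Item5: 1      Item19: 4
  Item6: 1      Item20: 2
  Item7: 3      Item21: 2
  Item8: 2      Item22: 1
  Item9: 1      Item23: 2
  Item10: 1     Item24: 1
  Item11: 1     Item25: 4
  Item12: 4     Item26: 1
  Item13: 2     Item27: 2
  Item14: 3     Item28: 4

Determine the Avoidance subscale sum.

Avoidance items: 3, 4, 12, 17, 19, 22, 27.
Of these, items 12 & 22 are reverse-keyed; on a 1–4 scale, reversed = 5 − raw.
  item 3: 4
  item 4: 3
  item 12: 5 − 4 = 1
  item 17: 2
  item 19: 4
  item 22: 5 − 1 = 4
  item 27: 2
Sum = 4 + 3 + 1 + 2 + 4 + 4 + 2 = 20

20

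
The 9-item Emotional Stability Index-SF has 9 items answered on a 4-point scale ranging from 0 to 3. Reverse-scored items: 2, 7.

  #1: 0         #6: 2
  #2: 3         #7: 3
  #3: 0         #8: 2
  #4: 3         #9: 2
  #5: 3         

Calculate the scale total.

Reversing items 2 & 7 with 3 − raw:
Total = 0 + (3−3) + 0 + 3 + 3 + 2 + (3−3) + 2 + 2
      = 0 + 0 + 0 + 3 + 3 + 2 + 0 + 2 + 2 = 12

12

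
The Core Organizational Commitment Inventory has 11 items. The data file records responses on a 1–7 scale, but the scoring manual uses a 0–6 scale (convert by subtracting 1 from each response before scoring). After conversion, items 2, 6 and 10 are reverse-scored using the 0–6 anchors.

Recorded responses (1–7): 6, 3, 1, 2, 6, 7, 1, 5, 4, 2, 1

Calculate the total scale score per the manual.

27

Convert to 0–6: 5, 2, 0, 1, 5, 6, 0, 4, 3, 1, 0
Reverse-coded (reversed = (0+6) − raw = 6 − raw):
  item 2: 6 − 2 = 4
  item 6: 6 − 6 = 0
  item 10: 6 − 1 = 5
Scored: 5, 4, 0, 1, 5, 0, 0, 4, 3, 5, 0
Total = 27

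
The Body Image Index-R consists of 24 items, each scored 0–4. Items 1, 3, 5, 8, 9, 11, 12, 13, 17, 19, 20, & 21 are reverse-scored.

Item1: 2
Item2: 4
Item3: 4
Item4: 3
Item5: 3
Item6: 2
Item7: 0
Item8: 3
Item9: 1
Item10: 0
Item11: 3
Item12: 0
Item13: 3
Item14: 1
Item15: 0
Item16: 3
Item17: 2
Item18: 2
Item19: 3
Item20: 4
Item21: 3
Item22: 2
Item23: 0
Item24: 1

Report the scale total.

35

Apply reverse scoring (reverse-coded value = 4 − response):
  item 1: 4 − 2 = 2
  item 3: 4 − 4 = 0
  item 5: 4 − 3 = 1
  item 8: 4 − 3 = 1
  item 9: 4 − 1 = 3
  item 11: 4 − 3 = 1
  item 12: 4 − 0 = 4
  item 13: 4 − 3 = 1
  item 17: 4 − 2 = 2
  item 19: 4 − 3 = 1
  item 20: 4 − 4 = 0
  item 21: 4 − 3 = 1
After reverse-coding: 2, 4, 0, 3, 1, 2, 0, 1, 3, 0, 1, 4, 1, 1, 0, 3, 2, 2, 1, 0, 1, 2, 0, 1
Total = 2 + 4 + 0 + 3 + 1 + 2 + 0 + 1 + 3 + 0 + 1 + 4 + 1 + 1 + 0 + 3 + 2 + 2 + 1 + 0 + 1 + 2 + 0 + 1 = 35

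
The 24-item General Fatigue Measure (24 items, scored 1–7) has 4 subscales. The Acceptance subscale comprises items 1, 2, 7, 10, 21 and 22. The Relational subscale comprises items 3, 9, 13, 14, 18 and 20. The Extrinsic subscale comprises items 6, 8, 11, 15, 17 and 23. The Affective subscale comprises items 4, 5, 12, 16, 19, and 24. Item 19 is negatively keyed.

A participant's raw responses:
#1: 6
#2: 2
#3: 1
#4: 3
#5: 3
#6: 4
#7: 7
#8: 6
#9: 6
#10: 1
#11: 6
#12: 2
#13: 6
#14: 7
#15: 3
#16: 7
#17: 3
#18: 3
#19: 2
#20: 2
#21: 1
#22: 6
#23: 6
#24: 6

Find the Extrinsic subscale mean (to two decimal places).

Extrinsic items: 6, 8, 11, 15, 17, 23.
  item 6: 4
  item 8: 6
  item 11: 6
  item 15: 3
  item 17: 3
  item 23: 6
Sum = 4 + 6 + 6 + 3 + 3 + 6 = 28
Mean = 28 / 6 = 4.67

4.67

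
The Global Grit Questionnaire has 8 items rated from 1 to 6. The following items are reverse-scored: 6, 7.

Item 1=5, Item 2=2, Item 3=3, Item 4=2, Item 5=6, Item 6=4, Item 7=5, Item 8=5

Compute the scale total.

Reverse-scored items use 7 − raw:
  item 6: 7 − 4 = 3
  item 7: 7 − 5 = 2
Scored items: 5, 2, 3, 2, 6, 3, 2, 5
Total = 5 + 2 + 3 + 2 + 6 + 3 + 2 + 5 = 28

28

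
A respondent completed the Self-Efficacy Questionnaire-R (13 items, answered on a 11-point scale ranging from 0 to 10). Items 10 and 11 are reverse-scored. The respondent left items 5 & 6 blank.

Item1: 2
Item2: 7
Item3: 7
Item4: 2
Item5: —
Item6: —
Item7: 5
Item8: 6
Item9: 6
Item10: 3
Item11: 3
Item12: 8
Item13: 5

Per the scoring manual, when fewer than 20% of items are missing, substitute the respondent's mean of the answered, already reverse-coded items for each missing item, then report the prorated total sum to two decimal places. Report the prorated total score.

73.27

Reverse-coded (on a 0–10 scale, reversed = 10 − raw):
  item 10: 10 − 3 = 7
  item 11: 10 − 3 = 7
Completed scored items (11 of 13): 2, 7, 7, 2, 5, 6, 6, 7, 7, 8, 5; sum = 62.
Person mean = 62 / 11 ≈ 5.6364
Prorated total = (62 / 11) × 13 = 73.27 (to 2 dp)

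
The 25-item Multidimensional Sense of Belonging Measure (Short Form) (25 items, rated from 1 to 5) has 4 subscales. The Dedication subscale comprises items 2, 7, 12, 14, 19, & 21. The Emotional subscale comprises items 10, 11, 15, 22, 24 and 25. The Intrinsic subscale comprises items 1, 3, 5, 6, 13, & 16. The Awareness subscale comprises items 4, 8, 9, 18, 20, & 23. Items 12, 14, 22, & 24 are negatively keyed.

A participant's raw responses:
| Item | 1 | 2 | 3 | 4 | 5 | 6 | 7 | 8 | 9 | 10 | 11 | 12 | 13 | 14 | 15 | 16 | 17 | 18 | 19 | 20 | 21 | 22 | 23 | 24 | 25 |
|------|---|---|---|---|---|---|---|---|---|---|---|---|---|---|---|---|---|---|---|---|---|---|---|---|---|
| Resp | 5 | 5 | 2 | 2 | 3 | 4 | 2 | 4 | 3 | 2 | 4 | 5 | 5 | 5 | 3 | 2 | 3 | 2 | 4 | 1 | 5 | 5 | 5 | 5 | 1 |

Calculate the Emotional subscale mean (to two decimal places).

Emotional items: 10, 11, 15, 22, 24, 25.
Of these, items 22 and 24 are negatively keyed; reversed = (1+5) − raw = 6 − raw.
  item 10: 2
  item 11: 4
  item 15: 3
  item 22: 6 − 5 = 1
  item 24: 6 − 5 = 1
  item 25: 1
Sum = 2 + 4 + 3 + 1 + 1 + 1 = 12
Mean = 12 / 6 = 2.00

2.00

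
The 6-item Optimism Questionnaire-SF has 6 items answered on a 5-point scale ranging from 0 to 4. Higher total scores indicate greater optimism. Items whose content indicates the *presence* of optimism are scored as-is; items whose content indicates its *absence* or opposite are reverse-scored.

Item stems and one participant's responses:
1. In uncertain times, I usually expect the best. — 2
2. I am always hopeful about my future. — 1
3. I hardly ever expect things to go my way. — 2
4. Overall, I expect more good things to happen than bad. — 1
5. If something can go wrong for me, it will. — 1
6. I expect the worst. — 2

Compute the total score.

Items 3, 5, 6 describe the absence/opposite of optimism → reverse-score.
on a 0–4 scale, reversed = 4 − raw.
  item 1: 2
  item 2: 1
  item 3: 4 − 2 = 2
  item 4: 1
  item 5: 4 − 1 = 3
  item 6: 4 − 2 = 2
Total = 2 + 1 + 2 + 1 + 3 + 2 = 11

11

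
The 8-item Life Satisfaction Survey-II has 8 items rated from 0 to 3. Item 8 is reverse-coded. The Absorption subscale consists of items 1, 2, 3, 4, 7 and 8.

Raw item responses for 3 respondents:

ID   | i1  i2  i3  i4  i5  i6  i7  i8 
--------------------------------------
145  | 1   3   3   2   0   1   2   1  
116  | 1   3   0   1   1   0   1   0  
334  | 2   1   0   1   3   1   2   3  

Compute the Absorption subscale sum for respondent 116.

Respondent 116 raw: 1, 3, 0, 1, 1, 0, 1, 0.
Absorption items: 1, 2, 3, 4, 7, 8.
Reverse-coded (on a 0–3 scale, reversed = 3 − raw):
  item 1: 1
  item 2: 3
  item 3: 0
  item 4: 1
  item 7: 1
  item 8: 3 − 0 = 3
Sum = 1 + 3 + 0 + 1 + 1 + 3 = 9

9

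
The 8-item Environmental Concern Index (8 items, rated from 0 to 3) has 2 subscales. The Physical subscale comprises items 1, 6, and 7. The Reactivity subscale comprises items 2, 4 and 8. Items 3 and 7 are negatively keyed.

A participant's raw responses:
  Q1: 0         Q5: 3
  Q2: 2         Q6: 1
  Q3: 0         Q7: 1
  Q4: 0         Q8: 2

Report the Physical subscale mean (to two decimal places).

1.00

Physical items: 1, 6, 7.
Of these, item 7 is negatively keyed; on a 0–3 scale, reversed = 3 − raw.
  item 1: 0
  item 6: 1
  item 7: 3 − 1 = 2
Sum = 0 + 1 + 2 = 3
Mean = 3 / 3 = 1.00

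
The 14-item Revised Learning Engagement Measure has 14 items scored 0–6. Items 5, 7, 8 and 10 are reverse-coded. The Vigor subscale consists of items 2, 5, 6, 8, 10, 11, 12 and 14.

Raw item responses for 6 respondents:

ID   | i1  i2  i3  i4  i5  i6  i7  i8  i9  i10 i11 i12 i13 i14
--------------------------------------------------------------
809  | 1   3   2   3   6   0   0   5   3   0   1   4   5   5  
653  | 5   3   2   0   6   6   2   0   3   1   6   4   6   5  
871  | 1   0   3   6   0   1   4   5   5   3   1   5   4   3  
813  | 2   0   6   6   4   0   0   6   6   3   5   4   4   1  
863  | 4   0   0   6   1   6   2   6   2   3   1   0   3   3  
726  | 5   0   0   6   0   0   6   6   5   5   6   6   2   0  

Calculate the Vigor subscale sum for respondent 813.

Respondent 813 raw: 2, 0, 6, 6, 4, 0, 0, 6, 6, 3, 5, 4, 4, 1.
Vigor items: 2, 5, 6, 8, 10, 11, 12, 14.
Reverse-coded (on a 0–6 scale, reversed = 6 − raw):
  item 2: 0
  item 5: 6 − 4 = 2
  item 6: 0
  item 8: 6 − 6 = 0
  item 10: 6 − 3 = 3
  item 11: 5
  item 12: 4
  item 14: 1
Sum = 0 + 2 + 0 + 0 + 3 + 5 + 4 + 1 = 15

15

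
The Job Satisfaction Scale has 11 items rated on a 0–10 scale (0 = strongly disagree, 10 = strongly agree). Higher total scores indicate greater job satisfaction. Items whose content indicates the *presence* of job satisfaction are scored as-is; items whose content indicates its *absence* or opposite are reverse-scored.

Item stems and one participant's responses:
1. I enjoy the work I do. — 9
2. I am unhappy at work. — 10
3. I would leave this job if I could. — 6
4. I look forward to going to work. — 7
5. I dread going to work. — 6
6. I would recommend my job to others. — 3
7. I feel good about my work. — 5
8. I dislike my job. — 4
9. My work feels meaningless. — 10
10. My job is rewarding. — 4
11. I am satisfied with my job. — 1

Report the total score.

43

Items 2, 3, 5, 8, 9 describe the absence/opposite of job satisfaction → reverse-score.
reverse-coded value = 10 − response.
  item 1: 9
  item 2: 10 − 10 = 0
  item 3: 10 − 6 = 4
  item 4: 7
  item 5: 10 − 6 = 4
  item 6: 3
  item 7: 5
  item 8: 10 − 4 = 6
  item 9: 10 − 10 = 0
  item 10: 4
  item 11: 1
Total = 9 + 0 + 4 + 7 + 4 + 3 + 5 + 6 + 0 + 4 + 1 = 43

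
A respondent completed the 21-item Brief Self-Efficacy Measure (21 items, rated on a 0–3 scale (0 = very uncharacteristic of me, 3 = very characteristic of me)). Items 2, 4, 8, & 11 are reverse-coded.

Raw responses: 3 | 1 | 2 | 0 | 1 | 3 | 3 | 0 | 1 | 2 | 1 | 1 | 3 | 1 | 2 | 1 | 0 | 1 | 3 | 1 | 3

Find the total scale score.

41

Reverse-coded items (reversed = (0+3) − raw = 3 − raw):
  item 2: 3 − 1 = 2
  item 4: 3 − 0 = 3
  item 8: 3 − 0 = 3
  item 11: 3 − 1 = 2
Scored responses: 3, 2, 2, 3, 1, 3, 3, 3, 1, 2, 2, 1, 3, 1, 2, 1, 0, 1, 3, 1, 3
Total = 3 + 2 + 2 + 3 + 1 + 3 + 3 + 3 + 1 + 2 + 2 + 1 + 3 + 1 + 2 + 1 + 0 + 1 + 3 + 1 + 3 = 41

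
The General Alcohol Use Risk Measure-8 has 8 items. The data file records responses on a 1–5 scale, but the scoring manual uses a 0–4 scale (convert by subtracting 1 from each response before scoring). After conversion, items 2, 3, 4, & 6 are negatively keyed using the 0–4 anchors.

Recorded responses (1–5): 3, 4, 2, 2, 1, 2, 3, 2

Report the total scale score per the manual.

Convert to 0–4: 2, 3, 1, 1, 0, 1, 2, 1
Reverse-coded (reverse-coded value = 4 − response):
  item 2: 4 − 3 = 1
  item 3: 4 − 1 = 3
  item 4: 4 − 1 = 3
  item 6: 4 − 1 = 3
Scored: 2, 1, 3, 3, 0, 3, 2, 1
Total = 15

15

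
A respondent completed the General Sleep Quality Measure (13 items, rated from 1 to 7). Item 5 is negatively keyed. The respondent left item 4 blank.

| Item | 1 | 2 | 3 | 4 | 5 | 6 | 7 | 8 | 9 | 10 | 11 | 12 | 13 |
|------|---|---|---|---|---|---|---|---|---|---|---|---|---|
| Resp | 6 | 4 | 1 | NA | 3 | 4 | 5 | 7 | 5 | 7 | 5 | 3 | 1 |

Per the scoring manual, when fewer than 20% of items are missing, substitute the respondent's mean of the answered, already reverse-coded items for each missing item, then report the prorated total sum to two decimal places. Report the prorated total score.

Reverse-coded (reversed = (1+7) − raw = 8 − raw):
  item 5: 8 − 3 = 5
Completed scored items (12 of 13): 6, 4, 1, 5, 4, 5, 7, 5, 7, 5, 3, 1; sum = 53.
Person mean = 53 / 12 ≈ 4.4167
Prorated total = (53 / 12) × 13 = 57.42 (to 2 dp)

57.42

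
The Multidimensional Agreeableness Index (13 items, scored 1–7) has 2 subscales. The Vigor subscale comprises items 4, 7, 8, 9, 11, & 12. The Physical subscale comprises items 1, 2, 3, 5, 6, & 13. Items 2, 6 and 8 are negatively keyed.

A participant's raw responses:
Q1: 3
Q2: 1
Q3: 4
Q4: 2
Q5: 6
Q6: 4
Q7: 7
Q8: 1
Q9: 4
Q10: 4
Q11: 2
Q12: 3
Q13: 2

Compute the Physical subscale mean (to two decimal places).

Physical items: 1, 2, 3, 5, 6, 13.
Of these, items 2 & 6 are negatively keyed; reversed = (1+7) − raw = 8 − raw.
  item 1: 3
  item 2: 8 − 1 = 7
  item 3: 4
  item 5: 6
  item 6: 8 − 4 = 4
  item 13: 2
Sum = 3 + 7 + 4 + 6 + 4 + 2 = 26
Mean = 26 / 6 = 4.33

4.33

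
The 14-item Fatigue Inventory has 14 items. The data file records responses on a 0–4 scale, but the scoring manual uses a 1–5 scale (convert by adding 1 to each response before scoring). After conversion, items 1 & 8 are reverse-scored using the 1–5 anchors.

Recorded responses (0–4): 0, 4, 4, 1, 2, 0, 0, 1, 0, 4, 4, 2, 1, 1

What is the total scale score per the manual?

Convert to 1–5: 1, 5, 5, 2, 3, 1, 1, 2, 1, 5, 5, 3, 2, 2
Reverse-coded (reverse-coded value = 6 − response):
  item 1: 6 − 1 = 5
  item 8: 6 − 2 = 4
Scored: 5, 5, 5, 2, 3, 1, 1, 4, 1, 5, 5, 3, 2, 2
Total = 44

44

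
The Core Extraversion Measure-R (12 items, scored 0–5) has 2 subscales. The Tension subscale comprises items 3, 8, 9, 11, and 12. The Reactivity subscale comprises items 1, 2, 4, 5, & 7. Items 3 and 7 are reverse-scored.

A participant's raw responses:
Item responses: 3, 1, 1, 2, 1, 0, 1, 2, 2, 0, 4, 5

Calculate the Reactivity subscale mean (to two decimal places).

2.20

Reactivity items: 1, 2, 4, 5, 7.
Of these, item 7 is reverse-scored; reverse-coded value = 5 − response.
  item 1: 3
  item 2: 1
  item 4: 2
  item 5: 1
  item 7: 5 − 1 = 4
Sum = 3 + 1 + 2 + 1 + 4 = 11
Mean = 11 / 5 = 2.20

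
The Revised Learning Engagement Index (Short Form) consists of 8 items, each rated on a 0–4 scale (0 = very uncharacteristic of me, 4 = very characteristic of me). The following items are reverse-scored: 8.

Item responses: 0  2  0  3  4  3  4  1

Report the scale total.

Raw sum = 17. Reverse-scored items: 8; their raw sum = 1.
Each reversal replaces raw with 4 − raw, changing the total by 4 − 2·raw per item.
Total = 17 + 1·4 − 2·1 = 17 + 4 − 2 = 19

19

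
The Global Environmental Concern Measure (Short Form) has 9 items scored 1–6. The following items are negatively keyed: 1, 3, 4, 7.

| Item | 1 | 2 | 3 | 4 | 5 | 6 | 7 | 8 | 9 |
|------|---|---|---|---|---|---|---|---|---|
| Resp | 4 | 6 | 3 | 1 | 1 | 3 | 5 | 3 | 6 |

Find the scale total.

Reversing items 1, 3, 4, and 7 with 7 − raw:
Total = (7−4) + 6 + (7−3) + (7−1) + 1 + 3 + (7−5) + 3 + 6
      = 3 + 6 + 4 + 6 + 1 + 3 + 2 + 3 + 6 = 34

34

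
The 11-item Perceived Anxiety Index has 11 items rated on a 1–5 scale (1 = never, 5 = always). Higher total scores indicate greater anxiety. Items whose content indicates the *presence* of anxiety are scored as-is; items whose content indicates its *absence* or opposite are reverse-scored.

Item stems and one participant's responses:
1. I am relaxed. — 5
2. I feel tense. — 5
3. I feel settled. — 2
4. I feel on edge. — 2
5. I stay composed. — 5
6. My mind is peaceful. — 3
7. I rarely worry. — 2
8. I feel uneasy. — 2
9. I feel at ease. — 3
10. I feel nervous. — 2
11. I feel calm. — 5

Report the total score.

Items 1, 3, 5, 6, 7, 9, 11 describe the absence/opposite of anxiety → reverse-score.
reverse-coded value = 6 − response.
  item 1: 6 − 5 = 1
  item 2: 5
  item 3: 6 − 2 = 4
  item 4: 2
  item 5: 6 − 5 = 1
  item 6: 6 − 3 = 3
  item 7: 6 − 2 = 4
  item 8: 2
  item 9: 6 − 3 = 3
  item 10: 2
  item 11: 6 − 5 = 1
Total = 1 + 5 + 4 + 2 + 1 + 3 + 4 + 2 + 3 + 2 + 1 = 28

28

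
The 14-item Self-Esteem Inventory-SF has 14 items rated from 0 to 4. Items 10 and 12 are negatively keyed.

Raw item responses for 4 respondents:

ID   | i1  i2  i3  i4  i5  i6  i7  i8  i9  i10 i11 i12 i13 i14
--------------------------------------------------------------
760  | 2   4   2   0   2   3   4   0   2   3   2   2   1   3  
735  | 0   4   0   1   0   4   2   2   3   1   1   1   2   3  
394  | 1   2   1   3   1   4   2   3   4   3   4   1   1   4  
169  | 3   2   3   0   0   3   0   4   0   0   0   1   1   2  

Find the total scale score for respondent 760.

Respondent 760 raw: 2, 4, 2, 0, 2, 3, 4, 0, 2, 3, 2, 2, 1, 3.
Reverse-coded (reverse-coded value = 4 − response):
  item 1: 2
  item 2: 4
  item 3: 2
  item 4: 0
  item 5: 2
  item 6: 3
  item 7: 4
  item 8: 0
  item 9: 2
  item 10: 4 − 3 = 1
  item 11: 2
  item 12: 4 − 2 = 2
  item 13: 1
  item 14: 3
Sum = 2 + 4 + 2 + 0 + 2 + 3 + 4 + 0 + 2 + 1 + 2 + 2 + 1 + 3 = 28

28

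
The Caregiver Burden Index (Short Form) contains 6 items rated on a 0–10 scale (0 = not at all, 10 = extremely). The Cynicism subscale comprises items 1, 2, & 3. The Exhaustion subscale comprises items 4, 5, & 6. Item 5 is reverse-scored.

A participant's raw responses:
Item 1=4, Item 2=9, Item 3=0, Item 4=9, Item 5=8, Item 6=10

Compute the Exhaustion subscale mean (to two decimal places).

Exhaustion items: 4, 5, 6.
Of these, item 5 is reverse-scored; reverse-coded value = 10 − response.
  item 4: 9
  item 5: 10 − 8 = 2
  item 6: 10
Sum = 9 + 2 + 10 = 21
Mean = 21 / 3 = 7.00

7.00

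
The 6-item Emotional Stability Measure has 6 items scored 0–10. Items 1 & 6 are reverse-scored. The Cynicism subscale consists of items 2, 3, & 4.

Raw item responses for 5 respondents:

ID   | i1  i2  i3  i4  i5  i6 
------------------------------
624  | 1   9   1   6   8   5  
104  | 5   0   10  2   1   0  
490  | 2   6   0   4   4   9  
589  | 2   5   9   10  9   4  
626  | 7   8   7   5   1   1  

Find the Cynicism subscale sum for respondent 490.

Respondent 490 raw: 2, 6, 0, 4, 4, 9.
Cynicism items: 2, 3, 4.
Reverse-coded (on a 0–10 scale, reversed = 10 − raw):
  item 2: 6
  item 3: 0
  item 4: 4
Sum = 6 + 0 + 4 = 10

10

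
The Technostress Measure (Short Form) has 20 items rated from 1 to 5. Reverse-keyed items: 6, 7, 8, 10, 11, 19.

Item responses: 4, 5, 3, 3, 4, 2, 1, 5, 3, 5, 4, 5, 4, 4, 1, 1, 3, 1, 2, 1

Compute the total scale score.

59

Reverse-keyed items use 6 − raw:
  item 6: 6 − 2 = 4
  item 7: 6 − 1 = 5
  item 8: 6 − 5 = 1
  item 10: 6 − 5 = 1
  item 11: 6 − 4 = 2
  item 19: 6 − 2 = 4
After reverse-coding: 4, 5, 3, 3, 4, 4, 5, 1, 3, 1, 2, 5, 4, 4, 1, 1, 3, 1, 4, 1
Total = 4 + 5 + 3 + 3 + 4 + 4 + 5 + 1 + 3 + 1 + 2 + 5 + 4 + 4 + 1 + 1 + 3 + 1 + 4 + 1 = 59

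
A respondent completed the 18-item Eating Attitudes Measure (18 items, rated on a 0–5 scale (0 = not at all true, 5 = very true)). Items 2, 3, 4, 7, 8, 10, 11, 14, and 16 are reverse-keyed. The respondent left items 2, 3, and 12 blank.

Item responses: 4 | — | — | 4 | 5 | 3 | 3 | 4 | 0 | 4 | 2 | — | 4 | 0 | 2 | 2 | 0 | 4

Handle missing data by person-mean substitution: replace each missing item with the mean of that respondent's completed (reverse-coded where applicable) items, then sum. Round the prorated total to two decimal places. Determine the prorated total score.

Reverse-coded (reversed = (0+5) − raw = 5 − raw):
  item 4: 5 − 4 = 1
  item 7: 5 − 3 = 2
  item 8: 5 − 4 = 1
  item 10: 5 − 4 = 1
  item 11: 5 − 2 = 3
  item 14: 5 − 0 = 5
  item 16: 5 − 2 = 3
Completed scored items (15 of 18): 4, 1, 5, 3, 2, 1, 0, 1, 3, 4, 5, 2, 3, 0, 4; sum = 38.
Person mean = 38 / 15 ≈ 2.5333
Prorated total = (38 / 15) × 18 = 45.60 (to 2 dp)

45.60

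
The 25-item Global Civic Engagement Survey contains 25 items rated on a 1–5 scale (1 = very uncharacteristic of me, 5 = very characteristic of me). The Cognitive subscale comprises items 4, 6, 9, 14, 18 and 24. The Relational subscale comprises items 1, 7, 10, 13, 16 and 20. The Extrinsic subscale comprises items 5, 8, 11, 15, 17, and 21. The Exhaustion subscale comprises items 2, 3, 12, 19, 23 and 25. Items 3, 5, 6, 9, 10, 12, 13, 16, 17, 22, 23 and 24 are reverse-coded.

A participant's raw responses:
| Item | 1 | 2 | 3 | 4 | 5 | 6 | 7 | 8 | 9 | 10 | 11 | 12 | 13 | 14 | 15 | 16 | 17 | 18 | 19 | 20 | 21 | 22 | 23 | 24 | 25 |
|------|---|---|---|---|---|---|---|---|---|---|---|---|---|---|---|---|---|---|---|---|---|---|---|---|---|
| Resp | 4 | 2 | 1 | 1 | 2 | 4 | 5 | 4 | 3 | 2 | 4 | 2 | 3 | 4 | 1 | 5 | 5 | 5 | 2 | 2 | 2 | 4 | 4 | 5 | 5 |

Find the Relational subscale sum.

Relational items: 1, 7, 10, 13, 16, 20.
Of these, items 10, 13, and 16 are reverse-coded; on a 1–5 scale, reversed = 6 − raw.
  item 1: 4
  item 7: 5
  item 10: 6 − 2 = 4
  item 13: 6 − 3 = 3
  item 16: 6 − 5 = 1
  item 20: 2
Sum = 4 + 5 + 4 + 3 + 1 + 2 = 19

19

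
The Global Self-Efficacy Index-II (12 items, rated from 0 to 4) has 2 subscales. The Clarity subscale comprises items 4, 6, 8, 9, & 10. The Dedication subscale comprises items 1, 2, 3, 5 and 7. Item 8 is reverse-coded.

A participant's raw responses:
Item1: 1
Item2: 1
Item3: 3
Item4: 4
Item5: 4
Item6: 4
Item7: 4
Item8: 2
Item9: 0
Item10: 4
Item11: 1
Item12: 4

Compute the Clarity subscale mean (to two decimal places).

Clarity items: 4, 6, 8, 9, 10.
Of these, item 8 is reverse-coded; on a 0–4 scale, reversed = 4 − raw.
  item 4: 4
  item 6: 4
  item 8: 4 − 2 = 2
  item 9: 0
  item 10: 4
Sum = 4 + 4 + 2 + 0 + 4 = 14
Mean = 14 / 5 = 2.80

2.80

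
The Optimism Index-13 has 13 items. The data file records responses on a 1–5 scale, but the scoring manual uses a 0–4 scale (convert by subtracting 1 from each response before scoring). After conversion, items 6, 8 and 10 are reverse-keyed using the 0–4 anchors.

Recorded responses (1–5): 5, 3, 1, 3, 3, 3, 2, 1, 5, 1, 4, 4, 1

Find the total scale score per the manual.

31

Convert to 0–4: 4, 2, 0, 2, 2, 2, 1, 0, 4, 0, 3, 3, 0
Reverse-coded (reverse-coded value = 4 − response):
  item 6: 4 − 2 = 2
  item 8: 4 − 0 = 4
  item 10: 4 − 0 = 4
Scored: 4, 2, 0, 2, 2, 2, 1, 4, 4, 4, 3, 3, 0
Total = 31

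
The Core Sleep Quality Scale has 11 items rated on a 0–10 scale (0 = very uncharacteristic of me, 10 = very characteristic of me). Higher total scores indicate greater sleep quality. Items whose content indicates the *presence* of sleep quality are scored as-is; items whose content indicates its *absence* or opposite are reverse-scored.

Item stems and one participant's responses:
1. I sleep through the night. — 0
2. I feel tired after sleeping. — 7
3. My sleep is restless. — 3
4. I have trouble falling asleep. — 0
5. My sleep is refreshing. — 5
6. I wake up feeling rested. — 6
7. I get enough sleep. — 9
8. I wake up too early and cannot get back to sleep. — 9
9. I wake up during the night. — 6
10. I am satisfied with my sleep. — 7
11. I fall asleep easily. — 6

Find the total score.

Items 2, 3, 4, 8, 9 describe the absence/opposite of sleep quality → reverse-score.
reverse-coded value = 10 − response.
  item 1: 0
  item 2: 10 − 7 = 3
  item 3: 10 − 3 = 7
  item 4: 10 − 0 = 10
  item 5: 5
  item 6: 6
  item 7: 9
  item 8: 10 − 9 = 1
  item 9: 10 − 6 = 4
  item 10: 7
  item 11: 6
Total = 0 + 3 + 7 + 10 + 5 + 6 + 9 + 1 + 4 + 7 + 6 = 58

58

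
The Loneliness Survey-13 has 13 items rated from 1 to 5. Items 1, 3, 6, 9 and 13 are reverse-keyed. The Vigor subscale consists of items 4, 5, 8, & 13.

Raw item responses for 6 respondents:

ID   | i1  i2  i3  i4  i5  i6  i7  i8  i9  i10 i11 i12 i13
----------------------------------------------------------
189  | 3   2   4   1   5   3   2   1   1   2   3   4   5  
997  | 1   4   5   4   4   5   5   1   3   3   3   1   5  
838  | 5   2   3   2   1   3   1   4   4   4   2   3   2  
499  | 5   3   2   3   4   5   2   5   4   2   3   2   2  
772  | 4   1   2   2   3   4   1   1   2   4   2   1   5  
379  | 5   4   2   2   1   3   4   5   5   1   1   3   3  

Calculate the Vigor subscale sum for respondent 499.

Respondent 499 raw: 5, 3, 2, 3, 4, 5, 2, 5, 4, 2, 3, 2, 2.
Vigor items: 4, 5, 8, 13.
Reverse-coded (reversed = (1+5) − raw = 6 − raw):
  item 4: 3
  item 5: 4
  item 8: 5
  item 13: 6 − 2 = 4
Sum = 3 + 4 + 5 + 4 = 16

16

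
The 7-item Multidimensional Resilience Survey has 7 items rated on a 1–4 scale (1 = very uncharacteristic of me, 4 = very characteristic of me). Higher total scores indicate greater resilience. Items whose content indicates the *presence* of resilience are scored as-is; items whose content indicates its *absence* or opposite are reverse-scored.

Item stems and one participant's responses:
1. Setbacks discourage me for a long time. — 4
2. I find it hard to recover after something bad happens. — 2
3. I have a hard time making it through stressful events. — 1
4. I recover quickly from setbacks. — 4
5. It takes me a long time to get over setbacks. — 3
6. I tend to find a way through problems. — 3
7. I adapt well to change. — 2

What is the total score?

19

Items 1, 2, 3, 5 describe the absence/opposite of resilience → reverse-score.
reverse-coded value = 5 − response.
  item 1: 5 − 4 = 1
  item 2: 5 − 2 = 3
  item 3: 5 − 1 = 4
  item 4: 4
  item 5: 5 − 3 = 2
  item 6: 3
  item 7: 2
Total = 1 + 3 + 4 + 4 + 2 + 3 + 2 = 19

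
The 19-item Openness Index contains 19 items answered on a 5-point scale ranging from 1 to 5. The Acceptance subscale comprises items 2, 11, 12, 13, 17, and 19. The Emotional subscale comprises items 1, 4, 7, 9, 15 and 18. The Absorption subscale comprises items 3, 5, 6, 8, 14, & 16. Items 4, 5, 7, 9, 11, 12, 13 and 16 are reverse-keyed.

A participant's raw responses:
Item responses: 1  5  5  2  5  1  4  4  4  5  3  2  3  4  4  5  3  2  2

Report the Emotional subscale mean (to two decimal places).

Emotional items: 1, 4, 7, 9, 15, 18.
Of these, items 4, 7 and 9 are reverse-keyed; on a 1–5 scale, reversed = 6 − raw.
  item 1: 1
  item 4: 6 − 2 = 4
  item 7: 6 − 4 = 2
  item 9: 6 − 4 = 2
  item 15: 4
  item 18: 2
Sum = 1 + 4 + 2 + 2 + 4 + 2 = 15
Mean = 15 / 6 = 2.50

2.50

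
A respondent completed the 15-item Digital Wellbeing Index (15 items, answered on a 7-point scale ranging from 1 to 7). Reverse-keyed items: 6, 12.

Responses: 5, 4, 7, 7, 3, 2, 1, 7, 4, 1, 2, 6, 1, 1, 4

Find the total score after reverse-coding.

Apply reverse scoring (reverse-coded value = 8 − response):
  item 6: 8 − 2 = 6
  item 12: 8 − 6 = 2
Scored items: 5, 4, 7, 7, 3, 6, 1, 7, 4, 1, 2, 2, 1, 1, 4
Total = 5 + 4 + 7 + 7 + 3 + 6 + 1 + 7 + 4 + 1 + 2 + 2 + 1 + 1 + 4 = 55

55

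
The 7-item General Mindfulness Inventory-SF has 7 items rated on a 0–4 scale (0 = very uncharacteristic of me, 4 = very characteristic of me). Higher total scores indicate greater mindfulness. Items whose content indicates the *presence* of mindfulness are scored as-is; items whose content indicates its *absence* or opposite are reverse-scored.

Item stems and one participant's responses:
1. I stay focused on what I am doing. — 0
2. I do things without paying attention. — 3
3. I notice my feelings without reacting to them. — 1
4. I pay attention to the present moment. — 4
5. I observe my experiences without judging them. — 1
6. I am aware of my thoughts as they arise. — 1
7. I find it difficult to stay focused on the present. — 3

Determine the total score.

Items 2, 7 describe the absence/opposite of mindfulness → reverse-score.
on a 0–4 scale, reversed = 4 − raw.
  item 1: 0
  item 2: 4 − 3 = 1
  item 3: 1
  item 4: 4
  item 5: 1
  item 6: 1
  item 7: 4 − 3 = 1
Total = 0 + 1 + 1 + 4 + 1 + 1 + 1 = 9

9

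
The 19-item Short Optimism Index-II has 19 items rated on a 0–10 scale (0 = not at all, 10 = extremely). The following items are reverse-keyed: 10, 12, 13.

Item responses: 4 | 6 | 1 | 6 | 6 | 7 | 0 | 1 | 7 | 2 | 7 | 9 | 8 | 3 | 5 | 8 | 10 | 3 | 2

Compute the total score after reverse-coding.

Reverse-keyed items use 10 − raw:
  item 10: 10 − 2 = 8
  item 12: 10 − 9 = 1
  item 13: 10 − 8 = 2
After reverse-coding: 4, 6, 1, 6, 6, 7, 0, 1, 7, 8, 7, 1, 2, 3, 5, 8, 10, 3, 2
Total = 4 + 6 + 1 + 6 + 6 + 7 + 0 + 1 + 7 + 8 + 7 + 1 + 2 + 3 + 5 + 8 + 10 + 3 + 2 = 87

87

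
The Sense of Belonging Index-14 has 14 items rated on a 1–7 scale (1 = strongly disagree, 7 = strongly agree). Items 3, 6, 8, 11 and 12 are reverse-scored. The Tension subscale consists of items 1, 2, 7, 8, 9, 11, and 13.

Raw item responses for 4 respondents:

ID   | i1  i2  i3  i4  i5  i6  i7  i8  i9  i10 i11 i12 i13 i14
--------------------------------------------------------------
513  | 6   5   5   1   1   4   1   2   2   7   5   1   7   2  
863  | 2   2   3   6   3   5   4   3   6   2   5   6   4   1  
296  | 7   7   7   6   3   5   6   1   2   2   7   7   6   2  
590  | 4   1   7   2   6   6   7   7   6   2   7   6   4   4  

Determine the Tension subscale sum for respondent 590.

Respondent 590 raw: 4, 1, 7, 2, 6, 6, 7, 7, 6, 2, 7, 6, 4, 4.
Tension items: 1, 2, 7, 8, 9, 11, 13.
Reverse-coded (reverse-coded value = 8 − response):
  item 1: 4
  item 2: 1
  item 7: 7
  item 8: 8 − 7 = 1
  item 9: 6
  item 11: 8 − 7 = 1
  item 13: 4
Sum = 4 + 1 + 7 + 1 + 6 + 1 + 4 = 24

24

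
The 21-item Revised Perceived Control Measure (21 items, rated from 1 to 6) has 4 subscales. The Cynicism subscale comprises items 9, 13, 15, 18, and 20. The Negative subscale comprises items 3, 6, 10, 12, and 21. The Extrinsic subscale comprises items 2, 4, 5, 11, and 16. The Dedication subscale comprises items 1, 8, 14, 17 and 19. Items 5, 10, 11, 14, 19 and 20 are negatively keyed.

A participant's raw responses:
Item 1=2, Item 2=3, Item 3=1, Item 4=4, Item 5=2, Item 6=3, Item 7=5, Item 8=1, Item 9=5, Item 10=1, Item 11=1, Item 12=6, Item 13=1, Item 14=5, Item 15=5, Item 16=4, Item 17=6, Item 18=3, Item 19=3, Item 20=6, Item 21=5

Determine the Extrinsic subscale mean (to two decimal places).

Extrinsic items: 2, 4, 5, 11, 16.
Of these, items 5 & 11 are negatively keyed; reverse-coded value = 7 − response.
  item 2: 3
  item 4: 4
  item 5: 7 − 2 = 5
  item 11: 7 − 1 = 6
  item 16: 4
Sum = 3 + 4 + 5 + 6 + 4 = 22
Mean = 22 / 5 = 4.40

4.40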